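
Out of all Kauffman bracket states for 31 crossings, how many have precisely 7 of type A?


We choose which 7 of 31 crossings get A-smoothings.
C(31, 7) = 31! / (7! * 24!)
= 2629575

2629575


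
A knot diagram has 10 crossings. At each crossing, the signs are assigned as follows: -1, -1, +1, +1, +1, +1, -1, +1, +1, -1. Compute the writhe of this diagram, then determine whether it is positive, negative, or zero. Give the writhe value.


Step 1: Count positive crossings (+1).
Positive crossings: 6
Step 2: Count negative crossings (-1).
Negative crossings: 4
Step 3: Writhe = (positive) - (negative)
w = 6 - 4 = 2
Step 4: |w| = 2, and w is positive

2


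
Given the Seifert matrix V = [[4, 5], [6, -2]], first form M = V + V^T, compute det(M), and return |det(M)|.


Step 1: Form V + V^T where V = [[4, 5], [6, -2]]
  V^T = [[4, 6], [5, -2]]
  V + V^T = [[8, 11], [11, -4]]
Step 2: det(V + V^T) = 8*(-4) - 11*11
  = -32 - 121 = -153
Step 3: Knot determinant = |det(V + V^T)| = |-153| = 153

153


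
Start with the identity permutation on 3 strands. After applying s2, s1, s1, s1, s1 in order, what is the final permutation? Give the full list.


Starting with identity [1, 2, 3].
Apply generators in sequence:
  After s2: [1, 3, 2]
  After s1: [3, 1, 2]
  After s1: [1, 3, 2]
  After s1: [3, 1, 2]
  After s1: [1, 3, 2]
Final permutation: [1, 3, 2]

[1, 3, 2]


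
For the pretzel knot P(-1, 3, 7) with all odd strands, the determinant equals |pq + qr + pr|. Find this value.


Step 1: Compute pq + qr + pr.
pq = (-1)*3 = -3
qr = 3*7 = 21
pr = (-1)*7 = -7
pq + qr + pr = -3 + 21 + (-7) = 11
Step 2: Take absolute value.
det(P(-1,3,7)) = |11| = 11

11


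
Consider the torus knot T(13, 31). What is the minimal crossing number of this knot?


For a torus knot T(p, q) with gcd(p,q)=1,
the crossing number is min(p*(q-1), q*(p-1)).
p*(q-1) = 13*30 = 390
q*(p-1) = 31*12 = 372
min(390, 372) = 372

372


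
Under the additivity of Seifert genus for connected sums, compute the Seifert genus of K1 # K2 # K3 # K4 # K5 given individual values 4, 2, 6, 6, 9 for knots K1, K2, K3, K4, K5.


The Seifert genus is additive under connected sum.
Seifert genus(K1 # K2 # K3 # K4 # K5) = (4) + (2) + (6) + (6) + (9)
= 27

27


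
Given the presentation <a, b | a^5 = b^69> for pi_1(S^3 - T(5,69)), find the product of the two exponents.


The relation is a^5 = b^69.
Product of exponents = 5 * 69
= 345

345


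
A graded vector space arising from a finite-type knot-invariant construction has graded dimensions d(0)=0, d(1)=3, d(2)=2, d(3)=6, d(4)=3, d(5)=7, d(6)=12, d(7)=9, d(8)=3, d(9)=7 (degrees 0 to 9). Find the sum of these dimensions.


Total dimension = d(0) + d(1) + ... + d(9)
= 0 + 3 + 2 + 6 + 3 + 7 + 12 + 9 + 3 + 7
= 52

52


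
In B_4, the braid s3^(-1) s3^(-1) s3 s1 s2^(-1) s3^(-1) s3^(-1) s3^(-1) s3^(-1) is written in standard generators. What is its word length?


The word length counts the number of generators (including inverses).
Listing each generator: s3^(-1), s3^(-1), s3, s1, s2^(-1), s3^(-1), s3^(-1), s3^(-1), s3^(-1)
There are 9 generators in this braid word.

9


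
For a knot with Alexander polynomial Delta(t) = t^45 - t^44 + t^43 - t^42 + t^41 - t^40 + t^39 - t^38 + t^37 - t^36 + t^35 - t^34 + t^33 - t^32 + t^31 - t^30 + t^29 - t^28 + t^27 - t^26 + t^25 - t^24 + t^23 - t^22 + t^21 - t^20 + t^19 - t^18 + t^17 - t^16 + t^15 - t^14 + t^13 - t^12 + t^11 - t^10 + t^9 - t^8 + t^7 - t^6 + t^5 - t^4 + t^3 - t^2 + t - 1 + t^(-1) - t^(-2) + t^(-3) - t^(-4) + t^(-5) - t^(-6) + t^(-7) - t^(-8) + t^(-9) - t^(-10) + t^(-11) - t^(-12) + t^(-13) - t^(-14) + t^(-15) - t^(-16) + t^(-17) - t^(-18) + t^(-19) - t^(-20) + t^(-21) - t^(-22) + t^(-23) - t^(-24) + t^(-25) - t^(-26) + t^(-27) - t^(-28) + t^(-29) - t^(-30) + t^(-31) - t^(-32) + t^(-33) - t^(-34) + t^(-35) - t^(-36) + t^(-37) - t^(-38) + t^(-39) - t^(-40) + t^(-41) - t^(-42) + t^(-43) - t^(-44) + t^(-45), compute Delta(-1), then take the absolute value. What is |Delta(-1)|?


Step 1: The polynomial has 91 terms with alternating signs, exponents from 45 down to -45.
Step 2: Substitute t = -1. The i-th term has coefficient (-1)^i and exponent (m-i),
  so its value is (-1)^i * (-1)^(m-i) = (-1)^m = -1 for every i.
Step 3: All 91 terms equal -1, so Delta(-1) = 91 * (-1) = -91
Step 4: |Delta(-1)| = 91

91


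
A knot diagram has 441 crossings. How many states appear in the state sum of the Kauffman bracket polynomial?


Each crossing contributes 2 choices (A-smoothing or B-smoothing).
Total states = 2^441 = 5678427533559428832416592249125035424637823130369672345949142181098744438385921275985867583701277855943457200048954515105739075223552

5678427533559428832416592249125035424637823130369672345949142181098744438385921275985867583701277855943457200048954515105739075223552


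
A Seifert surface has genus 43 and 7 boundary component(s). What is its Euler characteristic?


chi = 2 - 2g - b
= 2 - 2*43 - 7
= 2 - 86 - 7 = -91

-91


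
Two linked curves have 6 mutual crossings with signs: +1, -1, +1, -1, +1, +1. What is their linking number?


Step 1: Count positive crossings: 4
Step 2: Count negative crossings: 2
Step 3: Sum of signs = 4 - 2 = 2
Step 4: Linking number = sum/2 = 2/2 = 1

1


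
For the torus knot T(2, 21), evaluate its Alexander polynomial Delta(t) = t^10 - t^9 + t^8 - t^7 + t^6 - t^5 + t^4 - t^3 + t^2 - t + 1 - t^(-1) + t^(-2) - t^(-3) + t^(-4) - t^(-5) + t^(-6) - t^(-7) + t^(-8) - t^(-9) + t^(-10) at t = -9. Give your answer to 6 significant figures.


Substituting t = -9 into Delta(t) = t^10 - t^9 + t^8 - t^7 + t^6 - t^5 + t^4 - t^3 + t^2 - t + 1 - t^(-1) + t^(-2) - t^(-3) + t^(-4) - t^(-5) + t^(-6) - t^(-7) + t^(-8) - t^(-9) + t^(-10):
Term values: (3486784401) + (387420489) + (43046721) + (4782969) + (531441) + (59049) + (6561) + (729) + (81) + (9) + (1) + (0.111111) + (0.0123457) + (0.00137174) + (0.000152416) + (1.69351e-05) + (1.88168e-06) + (2.09075e-07) + (2.32306e-08) + (2.58117e-09) + (2.86797e-10)
Sum = 3922632451
Rounded to 6 significant figures: 3.92263e+09

3.92263e+09


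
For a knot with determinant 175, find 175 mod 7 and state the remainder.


Step 1: A knot is p-colorable if and only if p divides its determinant.
Step 2: Compute 175 mod 7.
175 = 25 * 7 + 0
Step 3: 175 mod 7 = 0
Step 4: The knot is 7-colorable: yes

0


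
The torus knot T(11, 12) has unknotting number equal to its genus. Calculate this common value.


For a torus knot T(p,q), both the unknotting number and genus equal (p-1)(q-1)/2.
= (11-1)(12-1)/2
= 10*11/2
= 110/2 = 55

55


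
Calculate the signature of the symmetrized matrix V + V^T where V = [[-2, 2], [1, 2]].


Step 1: V + V^T = [[-4, 3], [3, 4]]
Step 2: trace = 0, det = -25
Step 3: Discriminant = 0^2 - 4*(-25) = 100
Step 4: Eigenvalues: 5, -5
Step 5: Signature = (# positive eigenvalues) - (# negative eigenvalues) = 0

0


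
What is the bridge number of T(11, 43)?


The bridge number of T(p,q) is min(p,q).
min(11, 43) = 11

11


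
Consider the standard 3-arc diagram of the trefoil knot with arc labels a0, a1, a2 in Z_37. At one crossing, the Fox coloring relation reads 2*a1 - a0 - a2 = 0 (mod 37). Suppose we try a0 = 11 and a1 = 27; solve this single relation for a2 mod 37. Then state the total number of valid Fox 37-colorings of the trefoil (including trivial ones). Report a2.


Step 1: Apply the given crossing relation 2*a1 - a0 - a2 = 0 (mod 37).
  a2 = 2*a1 - a0 mod 37
  a2 = 2*27 - 11 mod 37
  a2 = 54 - 11 mod 37
  a2 = 43 mod 37 = 6
Step 2: The trefoil has determinant 3.
  Number of Fox p-colorings (p prime) is p^2 if p = 3, else p.
  Since 37 does not divide 3, only trivial (constant) colorings exist.
  (So the trial a0 = 11, a1 = 27 with a0 != a1 does NOT extend to a valid coloring of the whole trefoil: the other two crossing relations require 3*(a1 - a0) = 0 (mod 37), which fails.)
  Total colorings = 37
Step 3: a2 = 6, total Fox 37-colorings = 37

6


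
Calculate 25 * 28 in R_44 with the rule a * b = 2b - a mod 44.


25 * 28 = 2*28 - 25 mod 44
= 56 - 25 mod 44
= 31 mod 44 = 31

31


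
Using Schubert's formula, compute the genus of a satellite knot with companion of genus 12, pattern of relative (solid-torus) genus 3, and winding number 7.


Schubert: g(satellite) = g_rel(pattern) + |winding| * g(companion),
where g_rel(pattern) is the genus of the pattern relative to the solid torus.
= 3 + 7 * 12
= 3 + 84 = 87

87


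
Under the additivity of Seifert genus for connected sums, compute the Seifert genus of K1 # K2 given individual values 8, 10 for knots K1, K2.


The Seifert genus is additive under connected sum.
Seifert genus(K1 # K2) = (8) + (10)
= 18

18


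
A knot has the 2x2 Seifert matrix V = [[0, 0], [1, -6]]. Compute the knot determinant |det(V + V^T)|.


Step 1: Form V + V^T where V = [[0, 0], [1, -6]]
  V^T = [[0, 1], [0, -6]]
  V + V^T = [[0, 1], [1, -12]]
Step 2: det(V + V^T) = 0*(-12) - 1*1
  = 0 - 1 = -1
Step 3: Knot determinant = |det(V + V^T)| = |-1| = 1

1


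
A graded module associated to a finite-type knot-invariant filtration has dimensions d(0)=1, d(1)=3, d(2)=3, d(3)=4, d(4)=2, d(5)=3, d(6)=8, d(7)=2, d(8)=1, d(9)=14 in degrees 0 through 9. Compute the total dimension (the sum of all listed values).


Total dimension = d(0) + d(1) + ... + d(9)
= 1 + 3 + 3 + 4 + 2 + 3 + 8 + 2 + 1 + 14
= 41

41


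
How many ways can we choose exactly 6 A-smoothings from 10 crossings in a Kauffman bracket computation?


We choose which 6 of 10 crossings get A-smoothings.
C(10, 6) = 10! / (6! * 4!)
= 210

210


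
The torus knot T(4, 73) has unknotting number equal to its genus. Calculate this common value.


For a torus knot T(p,q), both the unknotting number and genus equal (p-1)(q-1)/2.
= (4-1)(73-1)/2
= 3*72/2
= 216/2 = 108

108


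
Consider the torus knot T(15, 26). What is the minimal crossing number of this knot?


For a torus knot T(p, q) with gcd(p,q)=1,
the crossing number is min(p*(q-1), q*(p-1)).
p*(q-1) = 15*25 = 375
q*(p-1) = 26*14 = 364
min(375, 364) = 364

364


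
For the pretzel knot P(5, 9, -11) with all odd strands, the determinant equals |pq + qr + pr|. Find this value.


Step 1: Compute pq + qr + pr.
pq = 5*9 = 45
qr = 9*(-11) = -99
pr = 5*(-11) = -55
pq + qr + pr = 45 + (-99) + (-55) = -109
Step 2: Take absolute value.
det(P(5,9,-11)) = |-109| = 109

109


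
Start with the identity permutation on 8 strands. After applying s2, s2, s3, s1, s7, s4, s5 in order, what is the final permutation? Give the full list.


Starting with identity [1, 2, 3, 4, 5, 6, 7, 8].
Apply generators in sequence:
  After s2: [1, 3, 2, 4, 5, 6, 7, 8]
  After s2: [1, 2, 3, 4, 5, 6, 7, 8]
  After s3: [1, 2, 4, 3, 5, 6, 7, 8]
  After s1: [2, 1, 4, 3, 5, 6, 7, 8]
  After s7: [2, 1, 4, 3, 5, 6, 8, 7]
  After s4: [2, 1, 4, 5, 3, 6, 8, 7]
  After s5: [2, 1, 4, 5, 6, 3, 8, 7]
Final permutation: [2, 1, 4, 5, 6, 3, 8, 7]

[2, 1, 4, 5, 6, 3, 8, 7]


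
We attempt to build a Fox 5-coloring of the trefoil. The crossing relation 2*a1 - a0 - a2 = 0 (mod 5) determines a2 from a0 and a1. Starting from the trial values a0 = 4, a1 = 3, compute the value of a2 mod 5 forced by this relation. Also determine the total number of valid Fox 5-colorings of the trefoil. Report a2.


Step 1: Apply the given crossing relation 2*a1 - a0 - a2 = 0 (mod 5).
  a2 = 2*a1 - a0 mod 5
  a2 = 2*3 - 4 mod 5
  a2 = 6 - 4 mod 5
  a2 = 2 mod 5 = 2
Step 2: The trefoil has determinant 3.
  Number of Fox p-colorings (p prime) is p^2 if p = 3, else p.
  Since 5 does not divide 3, only trivial (constant) colorings exist.
  (So the trial a0 = 4, a1 = 3 with a0 != a1 does NOT extend to a valid coloring of the whole trefoil: the other two crossing relations require 3*(a1 - a0) = 0 (mod 5), which fails.)
  Total colorings = 5
Step 3: a2 = 2, total Fox 5-colorings = 5

2


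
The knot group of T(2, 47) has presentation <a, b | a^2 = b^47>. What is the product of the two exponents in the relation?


The relation is a^2 = b^47.
Product of exponents = 2 * 47
= 94

94


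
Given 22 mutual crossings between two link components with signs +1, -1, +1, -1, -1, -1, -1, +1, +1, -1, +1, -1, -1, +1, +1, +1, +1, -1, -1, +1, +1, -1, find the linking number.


Step 1: Count positive crossings: 11
Step 2: Count negative crossings: 11
Step 3: Sum of signs = 11 - 11 = 0
Step 4: Linking number = sum/2 = 0/2 = 0

0


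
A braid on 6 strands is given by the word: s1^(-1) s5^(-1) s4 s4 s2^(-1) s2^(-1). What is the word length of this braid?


The word length counts the number of generators (including inverses).
Listing each generator: s1^(-1), s5^(-1), s4, s4, s2^(-1), s2^(-1)
There are 6 generators in this braid word.

6


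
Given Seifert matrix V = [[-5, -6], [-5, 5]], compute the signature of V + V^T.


Step 1: V + V^T = [[-10, -11], [-11, 10]]
Step 2: trace = 0, det = -221
Step 3: Discriminant = 0^2 - 4*(-221) = 884
Step 4: Eigenvalues: 14.8661, -14.8661
Step 5: Signature = (# positive eigenvalues) - (# negative eigenvalues) = 0

0


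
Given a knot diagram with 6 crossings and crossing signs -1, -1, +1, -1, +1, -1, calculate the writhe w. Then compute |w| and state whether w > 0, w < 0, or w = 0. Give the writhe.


Step 1: Count positive crossings (+1).
Positive crossings: 2
Step 2: Count negative crossings (-1).
Negative crossings: 4
Step 3: Writhe = (positive) - (negative)
w = 2 - 4 = -2
Step 4: |w| = 2, and w is negative

-2


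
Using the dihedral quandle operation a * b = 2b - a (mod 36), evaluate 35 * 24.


35 * 24 = 2*24 - 35 mod 36
= 48 - 35 mod 36
= 13 mod 36 = 13

13


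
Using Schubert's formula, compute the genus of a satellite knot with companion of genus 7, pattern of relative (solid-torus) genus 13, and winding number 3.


Schubert: g(satellite) = g_rel(pattern) + |winding| * g(companion),
where g_rel(pattern) is the genus of the pattern relative to the solid torus.
= 13 + 3 * 7
= 13 + 21 = 34

34


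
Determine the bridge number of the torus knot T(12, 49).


The bridge number of T(p,q) is min(p,q).
min(12, 49) = 12

12


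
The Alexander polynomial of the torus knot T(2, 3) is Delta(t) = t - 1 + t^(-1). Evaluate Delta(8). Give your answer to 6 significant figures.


Substituting t = 8 into Delta(t) = t - 1 + t^(-1):
Term values: (8) + (-1) + (0.125)
Sum = 7.125
Rounded to 6 significant figures: 7.125

7.125


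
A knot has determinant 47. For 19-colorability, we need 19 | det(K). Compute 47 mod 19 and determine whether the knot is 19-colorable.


Step 1: A knot is p-colorable if and only if p divides its determinant.
Step 2: Compute 47 mod 19.
47 = 2 * 19 + 9
Step 3: 47 mod 19 = 9
Step 4: The knot is 19-colorable: no

9


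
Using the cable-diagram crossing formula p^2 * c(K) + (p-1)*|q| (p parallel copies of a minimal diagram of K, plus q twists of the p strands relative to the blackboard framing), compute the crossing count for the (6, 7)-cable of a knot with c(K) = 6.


Step 1: Each of the c(K) crossings of the companion diagram becomes p*p = p^2 crossings among the p parallel strands, and each of the |q| twists s_1 s_2 ... s_(p-1) adds (p-1) crossings.
  Crossings = p^2 * c(K) + (p-1)*|q|
Step 2: = 6^2 * 6 + (6-1)*7
Step 3: = 36*6 + 5*7
Step 4: = 216 + 35 = 251

251


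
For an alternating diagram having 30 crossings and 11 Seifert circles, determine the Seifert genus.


For alternating knots, g = (c - s + 1)/2.
= (30 - 11 + 1)/2
= 20/2 = 10

10


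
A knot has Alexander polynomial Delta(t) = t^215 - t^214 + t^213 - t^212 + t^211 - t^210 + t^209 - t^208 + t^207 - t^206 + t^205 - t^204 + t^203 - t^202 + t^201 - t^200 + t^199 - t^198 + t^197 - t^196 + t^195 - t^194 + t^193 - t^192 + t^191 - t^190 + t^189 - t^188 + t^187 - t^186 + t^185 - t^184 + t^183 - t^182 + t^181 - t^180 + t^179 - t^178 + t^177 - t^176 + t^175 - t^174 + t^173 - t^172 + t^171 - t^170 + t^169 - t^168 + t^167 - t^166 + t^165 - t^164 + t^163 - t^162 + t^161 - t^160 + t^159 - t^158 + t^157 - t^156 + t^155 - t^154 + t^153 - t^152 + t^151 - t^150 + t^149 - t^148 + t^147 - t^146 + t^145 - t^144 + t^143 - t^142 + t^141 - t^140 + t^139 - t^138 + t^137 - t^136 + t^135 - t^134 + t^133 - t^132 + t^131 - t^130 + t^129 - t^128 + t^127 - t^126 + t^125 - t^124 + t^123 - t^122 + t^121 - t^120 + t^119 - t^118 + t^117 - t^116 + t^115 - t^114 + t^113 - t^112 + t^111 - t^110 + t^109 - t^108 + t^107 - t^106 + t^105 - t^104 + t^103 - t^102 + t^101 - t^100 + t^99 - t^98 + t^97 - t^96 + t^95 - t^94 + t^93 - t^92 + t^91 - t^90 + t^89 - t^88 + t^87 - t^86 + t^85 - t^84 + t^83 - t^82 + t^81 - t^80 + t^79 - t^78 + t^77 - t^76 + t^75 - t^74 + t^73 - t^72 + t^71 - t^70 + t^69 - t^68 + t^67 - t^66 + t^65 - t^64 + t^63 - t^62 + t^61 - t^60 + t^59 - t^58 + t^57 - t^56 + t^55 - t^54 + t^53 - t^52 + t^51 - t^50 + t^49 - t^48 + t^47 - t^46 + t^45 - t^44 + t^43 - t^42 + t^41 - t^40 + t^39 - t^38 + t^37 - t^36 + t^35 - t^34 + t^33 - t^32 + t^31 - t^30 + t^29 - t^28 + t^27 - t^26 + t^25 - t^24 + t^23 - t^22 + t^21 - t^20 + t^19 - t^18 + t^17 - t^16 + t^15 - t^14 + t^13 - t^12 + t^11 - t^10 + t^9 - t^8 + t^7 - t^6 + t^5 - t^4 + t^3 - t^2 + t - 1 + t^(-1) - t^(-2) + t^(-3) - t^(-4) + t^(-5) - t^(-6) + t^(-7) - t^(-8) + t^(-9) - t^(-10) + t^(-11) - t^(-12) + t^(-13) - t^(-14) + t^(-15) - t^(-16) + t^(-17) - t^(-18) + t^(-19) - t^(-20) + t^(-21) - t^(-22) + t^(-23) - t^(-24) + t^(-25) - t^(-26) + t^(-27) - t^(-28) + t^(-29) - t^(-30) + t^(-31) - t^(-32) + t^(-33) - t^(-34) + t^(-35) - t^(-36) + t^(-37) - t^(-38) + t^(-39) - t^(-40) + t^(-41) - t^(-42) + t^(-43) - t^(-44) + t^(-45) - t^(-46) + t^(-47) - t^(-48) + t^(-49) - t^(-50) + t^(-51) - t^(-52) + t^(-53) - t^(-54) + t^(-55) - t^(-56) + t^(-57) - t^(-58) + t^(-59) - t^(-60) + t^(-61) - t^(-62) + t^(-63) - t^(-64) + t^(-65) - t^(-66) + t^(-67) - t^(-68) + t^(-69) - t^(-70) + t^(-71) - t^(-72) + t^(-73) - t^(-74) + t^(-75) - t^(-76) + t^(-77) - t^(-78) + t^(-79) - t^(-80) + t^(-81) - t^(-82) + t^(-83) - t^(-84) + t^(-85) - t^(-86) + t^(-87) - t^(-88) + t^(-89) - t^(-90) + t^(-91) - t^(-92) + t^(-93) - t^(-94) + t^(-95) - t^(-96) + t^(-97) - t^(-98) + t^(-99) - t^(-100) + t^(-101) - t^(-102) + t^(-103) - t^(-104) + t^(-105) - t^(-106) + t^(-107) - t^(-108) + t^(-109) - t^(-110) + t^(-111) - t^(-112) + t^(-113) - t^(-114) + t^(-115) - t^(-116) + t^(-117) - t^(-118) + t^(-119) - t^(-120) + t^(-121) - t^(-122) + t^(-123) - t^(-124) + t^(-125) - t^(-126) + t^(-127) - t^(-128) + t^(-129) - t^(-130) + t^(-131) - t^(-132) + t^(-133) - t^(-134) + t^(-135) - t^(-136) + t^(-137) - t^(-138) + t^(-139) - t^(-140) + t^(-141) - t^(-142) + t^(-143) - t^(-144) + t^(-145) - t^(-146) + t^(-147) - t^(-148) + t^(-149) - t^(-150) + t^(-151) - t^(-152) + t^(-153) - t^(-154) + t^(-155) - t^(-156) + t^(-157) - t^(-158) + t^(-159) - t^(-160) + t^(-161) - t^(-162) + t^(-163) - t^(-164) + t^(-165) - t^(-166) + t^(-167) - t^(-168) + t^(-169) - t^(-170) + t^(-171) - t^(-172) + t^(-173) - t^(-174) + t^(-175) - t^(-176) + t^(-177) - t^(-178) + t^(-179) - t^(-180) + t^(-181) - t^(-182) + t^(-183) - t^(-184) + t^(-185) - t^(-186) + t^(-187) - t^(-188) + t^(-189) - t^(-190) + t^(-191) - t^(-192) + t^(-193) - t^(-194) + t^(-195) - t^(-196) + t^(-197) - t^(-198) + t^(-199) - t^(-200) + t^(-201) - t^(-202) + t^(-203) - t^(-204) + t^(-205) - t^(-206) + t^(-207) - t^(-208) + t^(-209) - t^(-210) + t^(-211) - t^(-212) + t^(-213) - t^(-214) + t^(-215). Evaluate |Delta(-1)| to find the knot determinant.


Step 1: The polynomial has 431 terms with alternating signs, exponents from 215 down to -215.
Step 2: Substitute t = -1. The i-th term has coefficient (-1)^i and exponent (m-i),
  so its value is (-1)^i * (-1)^(m-i) = (-1)^m = -1 for every i.
Step 3: All 431 terms equal -1, so Delta(-1) = 431 * (-1) = -431
Step 4: |Delta(-1)| = 431

431


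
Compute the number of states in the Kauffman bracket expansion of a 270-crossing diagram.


Each crossing contributes 2 choices (A-smoothing or B-smoothing).
Total states = 2^270 = 1897137590064188545819787018382342682267975428761855001222473056385648716020711424

1897137590064188545819787018382342682267975428761855001222473056385648716020711424


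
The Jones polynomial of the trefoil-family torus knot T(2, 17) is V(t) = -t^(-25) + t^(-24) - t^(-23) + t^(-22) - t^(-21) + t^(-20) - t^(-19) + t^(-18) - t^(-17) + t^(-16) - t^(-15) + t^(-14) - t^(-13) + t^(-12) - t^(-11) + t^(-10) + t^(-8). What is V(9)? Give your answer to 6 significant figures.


Substituting t = 9 into V(t) = -t^(-25) + t^(-24) - t^(-23) + t^(-22) - t^(-21) + t^(-20) - t^(-19) + t^(-18) - t^(-17) + t^(-16) - t^(-15) + t^(-14) - t^(-13) + t^(-12) - t^(-11) + t^(-10) + t^(-8):
  (-)t^(-25) = -1.39296e-24
  (+)t^(-24) = 1.25366e-23
  (-)t^(-23) = -1.12829e-22
  (+)t^(-22) = 1.01546e-21
  (-)t^(-21) = -9.13918e-21
  (+)t^(-20) = 8.22526e-20
  (-)t^(-19) = -7.40274e-19
  (+)t^(-18) = 6.66246e-18
  (-)t^(-17) = -5.99622e-17
  (+)t^(-16) = 5.3966e-16
  (-)t^(-15) = -4.85694e-15
  (+)t^(-14) = 4.37124e-14
  (-)t^(-13) = -3.93412e-13
  (+)t^(-12) = 3.54071e-12
  (-)t^(-11) = -3.18664e-11
  (+)t^(-10) = 2.86797e-10
  (+)t^(-8) = 2.32306e-08
Sum = (-1.39296e-24) + (1.25366e-23) + (-1.12829e-22) + (1.01546e-21) + (-9.13918e-21) + (8.22526e-20) + (-7.40274e-19) + (6.66246e-18) + (-5.99622e-17) + (5.3966e-16) + (-4.85694e-15) + (4.37124e-14) + (-3.93412e-13) + (3.54071e-12) + (-3.18664e-11) + (2.86797e-10) + (2.32306e-08)
= 2.34886906e-08
Rounded to 6 significant figures: 2.34887e-08

2.34887e-08


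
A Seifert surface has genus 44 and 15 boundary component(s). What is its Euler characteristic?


chi = 2 - 2g - b
= 2 - 2*44 - 15
= 2 - 88 - 15 = -101

-101


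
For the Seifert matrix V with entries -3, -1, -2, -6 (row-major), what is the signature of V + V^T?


Step 1: V + V^T = [[-6, -3], [-3, -12]]
Step 2: trace = -18, det = 63
Step 3: Discriminant = (-18)^2 - 4*63 = 72
Step 4: Eigenvalues: -4.75736, -13.2426
Step 5: Signature = (# positive eigenvalues) - (# negative eigenvalues) = -2

-2


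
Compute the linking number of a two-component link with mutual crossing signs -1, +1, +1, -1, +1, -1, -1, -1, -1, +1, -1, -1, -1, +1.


Step 1: Count positive crossings: 5
Step 2: Count negative crossings: 9
Step 3: Sum of signs = 5 - 9 = -4
Step 4: Linking number = sum/2 = -4/2 = -2

-2


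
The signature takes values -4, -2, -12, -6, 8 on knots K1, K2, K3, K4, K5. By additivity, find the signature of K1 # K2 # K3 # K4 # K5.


The signature is additive under connected sum.
signature(K1 # K2 # K3 # K4 # K5) = (-4) + (-2) + (-12) + (-6) + (8)
= -16

-16


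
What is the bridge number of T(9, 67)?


The bridge number of T(p,q) is min(p,q).
min(9, 67) = 9

9


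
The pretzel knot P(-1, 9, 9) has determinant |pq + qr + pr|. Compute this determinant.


Step 1: Compute pq + qr + pr.
pq = (-1)*9 = -9
qr = 9*9 = 81
pr = (-1)*9 = -9
pq + qr + pr = -9 + 81 + (-9) = 63
Step 2: Take absolute value.
det(P(-1,9,9)) = |63| = 63

63


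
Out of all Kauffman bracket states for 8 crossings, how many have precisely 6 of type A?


We choose which 6 of 8 crossings get A-smoothings.
C(8, 6) = 8! / (6! * 2!)
= 28

28


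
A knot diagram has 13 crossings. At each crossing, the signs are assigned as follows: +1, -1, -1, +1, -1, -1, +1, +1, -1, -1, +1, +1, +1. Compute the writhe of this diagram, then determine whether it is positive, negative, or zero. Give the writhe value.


Step 1: Count positive crossings (+1).
Positive crossings: 7
Step 2: Count negative crossings (-1).
Negative crossings: 6
Step 3: Writhe = (positive) - (negative)
w = 7 - 6 = 1
Step 4: |w| = 1, and w is positive

1


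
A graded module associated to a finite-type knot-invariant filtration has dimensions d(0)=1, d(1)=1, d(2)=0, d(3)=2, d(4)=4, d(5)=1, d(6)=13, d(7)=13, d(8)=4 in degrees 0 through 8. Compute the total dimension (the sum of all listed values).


Total dimension = d(0) + d(1) + ... + d(8)
= 1 + 1 + 0 + 2 + 4 + 1 + 13 + 13 + 4
= 39

39


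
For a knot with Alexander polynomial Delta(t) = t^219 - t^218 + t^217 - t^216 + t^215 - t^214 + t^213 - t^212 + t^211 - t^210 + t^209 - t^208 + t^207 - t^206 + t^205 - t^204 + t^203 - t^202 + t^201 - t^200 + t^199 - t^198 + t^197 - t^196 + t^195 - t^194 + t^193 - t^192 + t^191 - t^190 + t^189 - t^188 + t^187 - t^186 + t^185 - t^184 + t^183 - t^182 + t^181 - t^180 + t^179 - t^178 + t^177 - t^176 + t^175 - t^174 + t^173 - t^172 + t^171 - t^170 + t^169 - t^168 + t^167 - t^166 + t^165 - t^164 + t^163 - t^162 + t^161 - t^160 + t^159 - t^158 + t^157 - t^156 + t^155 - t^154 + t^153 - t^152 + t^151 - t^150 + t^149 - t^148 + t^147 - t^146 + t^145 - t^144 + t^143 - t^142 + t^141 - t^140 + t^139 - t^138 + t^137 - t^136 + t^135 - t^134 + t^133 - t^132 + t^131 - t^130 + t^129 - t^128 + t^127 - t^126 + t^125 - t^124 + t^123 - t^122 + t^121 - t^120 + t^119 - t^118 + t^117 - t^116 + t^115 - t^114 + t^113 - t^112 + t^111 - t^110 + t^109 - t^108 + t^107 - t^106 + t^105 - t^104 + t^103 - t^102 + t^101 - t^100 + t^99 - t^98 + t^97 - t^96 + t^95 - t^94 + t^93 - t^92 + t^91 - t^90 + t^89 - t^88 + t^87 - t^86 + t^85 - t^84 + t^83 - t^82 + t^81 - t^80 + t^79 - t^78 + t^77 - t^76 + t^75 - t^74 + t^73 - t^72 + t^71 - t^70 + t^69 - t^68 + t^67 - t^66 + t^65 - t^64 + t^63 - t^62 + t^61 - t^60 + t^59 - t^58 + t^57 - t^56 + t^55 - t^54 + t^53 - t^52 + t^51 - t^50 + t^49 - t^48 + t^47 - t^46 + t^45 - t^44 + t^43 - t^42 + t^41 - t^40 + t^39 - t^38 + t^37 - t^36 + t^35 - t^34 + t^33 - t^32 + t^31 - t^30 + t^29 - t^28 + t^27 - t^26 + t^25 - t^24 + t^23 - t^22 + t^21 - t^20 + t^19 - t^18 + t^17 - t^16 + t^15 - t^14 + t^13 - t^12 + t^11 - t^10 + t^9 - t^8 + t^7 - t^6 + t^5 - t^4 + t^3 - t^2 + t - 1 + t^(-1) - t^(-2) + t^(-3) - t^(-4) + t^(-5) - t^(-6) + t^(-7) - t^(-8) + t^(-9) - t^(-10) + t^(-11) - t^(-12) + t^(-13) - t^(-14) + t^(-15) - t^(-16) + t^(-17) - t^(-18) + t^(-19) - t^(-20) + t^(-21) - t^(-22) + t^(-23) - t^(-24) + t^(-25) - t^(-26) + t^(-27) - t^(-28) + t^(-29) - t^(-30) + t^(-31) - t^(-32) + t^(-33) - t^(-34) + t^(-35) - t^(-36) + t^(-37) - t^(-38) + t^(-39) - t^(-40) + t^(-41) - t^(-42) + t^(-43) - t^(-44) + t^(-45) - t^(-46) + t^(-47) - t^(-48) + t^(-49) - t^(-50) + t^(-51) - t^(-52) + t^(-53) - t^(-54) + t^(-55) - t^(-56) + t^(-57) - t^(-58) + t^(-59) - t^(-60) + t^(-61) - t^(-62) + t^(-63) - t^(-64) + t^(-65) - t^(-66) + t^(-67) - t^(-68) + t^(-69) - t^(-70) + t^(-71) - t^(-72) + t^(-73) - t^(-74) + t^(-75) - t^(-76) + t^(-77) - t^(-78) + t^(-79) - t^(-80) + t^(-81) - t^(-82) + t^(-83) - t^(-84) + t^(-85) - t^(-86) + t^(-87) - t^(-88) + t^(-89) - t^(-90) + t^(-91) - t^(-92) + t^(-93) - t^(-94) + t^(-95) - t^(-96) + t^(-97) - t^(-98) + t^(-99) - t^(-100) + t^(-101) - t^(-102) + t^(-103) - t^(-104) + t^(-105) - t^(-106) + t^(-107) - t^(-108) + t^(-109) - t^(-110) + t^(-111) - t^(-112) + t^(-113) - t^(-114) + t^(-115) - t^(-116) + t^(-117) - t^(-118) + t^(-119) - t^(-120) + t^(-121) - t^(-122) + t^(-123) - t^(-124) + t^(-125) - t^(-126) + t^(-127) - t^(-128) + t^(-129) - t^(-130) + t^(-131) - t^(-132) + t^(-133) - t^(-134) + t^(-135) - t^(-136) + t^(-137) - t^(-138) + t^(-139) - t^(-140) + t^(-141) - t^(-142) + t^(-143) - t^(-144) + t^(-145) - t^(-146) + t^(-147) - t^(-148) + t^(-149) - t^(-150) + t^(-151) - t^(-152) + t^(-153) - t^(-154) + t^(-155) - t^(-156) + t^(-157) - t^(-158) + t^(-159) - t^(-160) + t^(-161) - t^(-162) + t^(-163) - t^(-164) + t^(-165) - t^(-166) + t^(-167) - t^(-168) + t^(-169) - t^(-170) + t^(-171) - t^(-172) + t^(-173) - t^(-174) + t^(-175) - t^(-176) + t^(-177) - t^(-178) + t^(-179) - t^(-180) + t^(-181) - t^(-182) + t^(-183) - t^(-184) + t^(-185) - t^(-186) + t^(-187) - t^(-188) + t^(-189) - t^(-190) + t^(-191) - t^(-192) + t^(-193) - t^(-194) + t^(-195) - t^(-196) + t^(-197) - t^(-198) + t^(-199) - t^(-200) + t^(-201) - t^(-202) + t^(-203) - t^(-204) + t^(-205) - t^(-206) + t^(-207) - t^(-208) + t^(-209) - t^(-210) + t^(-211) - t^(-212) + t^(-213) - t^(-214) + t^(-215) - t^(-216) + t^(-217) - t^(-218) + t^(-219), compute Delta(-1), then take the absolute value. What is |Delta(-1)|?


Step 1: The polynomial has 439 terms with alternating signs, exponents from 219 down to -219.
Step 2: Substitute t = -1. The i-th term has coefficient (-1)^i and exponent (m-i),
  so its value is (-1)^i * (-1)^(m-i) = (-1)^m = -1 for every i.
Step 3: All 439 terms equal -1, so Delta(-1) = 439 * (-1) = -439
Step 4: |Delta(-1)| = 439

439


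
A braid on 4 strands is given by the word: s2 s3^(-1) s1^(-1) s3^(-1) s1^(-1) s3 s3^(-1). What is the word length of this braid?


The word length counts the number of generators (including inverses).
Listing each generator: s2, s3^(-1), s1^(-1), s3^(-1), s1^(-1), s3, s3^(-1)
There are 7 generators in this braid word.

7


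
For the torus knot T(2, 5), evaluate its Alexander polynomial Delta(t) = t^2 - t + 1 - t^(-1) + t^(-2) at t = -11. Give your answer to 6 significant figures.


Substituting t = -11 into Delta(t) = t^2 - t + 1 - t^(-1) + t^(-2):
Term values: (121) + (11) + (1) + (0.0909091) + (0.00826446)
Sum = 133.0991736
Rounded to 6 significant figures: 133.099

133.099


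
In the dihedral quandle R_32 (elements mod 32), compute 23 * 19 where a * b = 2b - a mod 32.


23 * 19 = 2*19 - 23 mod 32
= 38 - 23 mod 32
= 15 mod 32 = 15

15


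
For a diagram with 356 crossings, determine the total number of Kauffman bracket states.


Each crossing contributes 2 choices (A-smoothing or B-smoothing).
Total states = 2^356 = 146783911423364576743092537299333564210980159306769991919205685720763064069663027716481187399048043939495936

146783911423364576743092537299333564210980159306769991919205685720763064069663027716481187399048043939495936


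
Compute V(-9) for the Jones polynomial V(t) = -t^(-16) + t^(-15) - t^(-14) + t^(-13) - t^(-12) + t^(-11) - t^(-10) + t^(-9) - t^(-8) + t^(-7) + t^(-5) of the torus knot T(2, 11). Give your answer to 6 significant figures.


Substituting t = -9 into V(t) = -t^(-16) + t^(-15) - t^(-14) + t^(-13) - t^(-12) + t^(-11) - t^(-10) + t^(-9) - t^(-8) + t^(-7) + t^(-5):
  (-)t^(-16) = -5.3966e-16
  (+)t^(-15) = -4.85694e-15
  (-)t^(-14) = -4.37124e-14
  (+)t^(-13) = -3.93412e-13
  (-)t^(-12) = -3.54071e-12
  (+)t^(-11) = -3.18664e-11
  (-)t^(-10) = -2.86797e-10
  (+)t^(-9) = -2.58117e-09
  (-)t^(-8) = -2.32306e-08
  (+)t^(-7) = -2.09075e-07
  (+)t^(-5) = -1.69351e-05
Sum = (-5.3966e-16) + (-4.85694e-15) + (-4.37124e-14) + (-3.93412e-13) + (-3.54071e-12) + (-3.18664e-11) + (-2.86797e-10) + (-2.58117e-09) + (-2.32306e-08) + (-2.09075e-07) + (-1.69351e-05)
= -1.717029736e-05
Rounded to 6 significant figures: -1.71703e-05

-1.71703e-05


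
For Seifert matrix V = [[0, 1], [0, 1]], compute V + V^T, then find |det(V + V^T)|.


Step 1: Form V + V^T where V = [[0, 1], [0, 1]]
  V^T = [[0, 0], [1, 1]]
  V + V^T = [[0, 1], [1, 2]]
Step 2: det(V + V^T) = 0*2 - 1*1
  = 0 - 1 = -1
Step 3: Knot determinant = |det(V + V^T)| = |-1| = 1

1


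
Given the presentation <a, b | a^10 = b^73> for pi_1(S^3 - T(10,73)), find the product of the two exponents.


The relation is a^10 = b^73.
Product of exponents = 10 * 73
= 730

730


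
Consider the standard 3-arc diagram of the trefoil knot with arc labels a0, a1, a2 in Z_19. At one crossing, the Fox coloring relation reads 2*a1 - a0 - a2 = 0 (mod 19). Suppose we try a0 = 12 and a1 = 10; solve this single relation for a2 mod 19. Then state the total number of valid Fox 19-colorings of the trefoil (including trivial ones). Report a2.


Step 1: Apply the given crossing relation 2*a1 - a0 - a2 = 0 (mod 19).
  a2 = 2*a1 - a0 mod 19
  a2 = 2*10 - 12 mod 19
  a2 = 20 - 12 mod 19
  a2 = 8 mod 19 = 8
Step 2: The trefoil has determinant 3.
  Number of Fox p-colorings (p prime) is p^2 if p = 3, else p.
  Since 19 does not divide 3, only trivial (constant) colorings exist.
  (So the trial a0 = 12, a1 = 10 with a0 != a1 does NOT extend to a valid coloring of the whole trefoil: the other two crossing relations require 3*(a1 - a0) = 0 (mod 19), which fails.)
  Total colorings = 19
Step 3: a2 = 8, total Fox 19-colorings = 19

8


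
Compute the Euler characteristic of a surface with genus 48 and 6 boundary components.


chi = 2 - 2g - b
= 2 - 2*48 - 6
= 2 - 96 - 6 = -100

-100


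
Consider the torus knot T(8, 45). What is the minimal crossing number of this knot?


For a torus knot T(p, q) with gcd(p,q)=1,
the crossing number is min(p*(q-1), q*(p-1)).
p*(q-1) = 8*44 = 352
q*(p-1) = 45*7 = 315
min(352, 315) = 315

315


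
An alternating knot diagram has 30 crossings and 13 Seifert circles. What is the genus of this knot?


For alternating knots, g = (c - s + 1)/2.
= (30 - 13 + 1)/2
= 18/2 = 9

9


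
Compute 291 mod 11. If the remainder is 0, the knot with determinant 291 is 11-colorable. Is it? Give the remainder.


Step 1: A knot is p-colorable if and only if p divides its determinant.
Step 2: Compute 291 mod 11.
291 = 26 * 11 + 5
Step 3: 291 mod 11 = 5
Step 4: The knot is 11-colorable: no

5


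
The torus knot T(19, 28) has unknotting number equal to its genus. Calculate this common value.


For a torus knot T(p,q), both the unknotting number and genus equal (p-1)(q-1)/2.
= (19-1)(28-1)/2
= 18*27/2
= 486/2 = 243

243


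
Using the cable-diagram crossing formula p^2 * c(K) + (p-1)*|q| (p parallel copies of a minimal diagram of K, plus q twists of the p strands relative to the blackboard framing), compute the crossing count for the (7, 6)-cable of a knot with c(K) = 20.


Step 1: Each of the c(K) crossings of the companion diagram becomes p*p = p^2 crossings among the p parallel strands, and each of the |q| twists s_1 s_2 ... s_(p-1) adds (p-1) crossings.
  Crossings = p^2 * c(K) + (p-1)*|q|
Step 2: = 7^2 * 20 + (7-1)*6
Step 3: = 49*20 + 6*6
Step 4: = 980 + 36 = 1016

1016


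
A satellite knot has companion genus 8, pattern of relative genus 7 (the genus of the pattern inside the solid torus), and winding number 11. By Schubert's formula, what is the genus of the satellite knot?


Schubert: g(satellite) = g_rel(pattern) + |winding| * g(companion),
where g_rel(pattern) is the genus of the pattern relative to the solid torus.
= 7 + 11 * 8
= 7 + 88 = 95

95


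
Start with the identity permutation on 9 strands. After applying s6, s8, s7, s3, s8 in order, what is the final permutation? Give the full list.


Starting with identity [1, 2, 3, 4, 5, 6, 7, 8, 9].
Apply generators in sequence:
  After s6: [1, 2, 3, 4, 5, 7, 6, 8, 9]
  After s8: [1, 2, 3, 4, 5, 7, 6, 9, 8]
  After s7: [1, 2, 3, 4, 5, 7, 9, 6, 8]
  After s3: [1, 2, 4, 3, 5, 7, 9, 6, 8]
  After s8: [1, 2, 4, 3, 5, 7, 9, 8, 6]
Final permutation: [1, 2, 4, 3, 5, 7, 9, 8, 6]

[1, 2, 4, 3, 5, 7, 9, 8, 6]


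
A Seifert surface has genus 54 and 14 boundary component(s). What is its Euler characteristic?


chi = 2 - 2g - b
= 2 - 2*54 - 14
= 2 - 108 - 14 = -120

-120


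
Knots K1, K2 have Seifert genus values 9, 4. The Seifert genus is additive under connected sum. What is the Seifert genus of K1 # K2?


The Seifert genus is additive under connected sum.
Seifert genus(K1 # K2) = (9) + (4)
= 13

13


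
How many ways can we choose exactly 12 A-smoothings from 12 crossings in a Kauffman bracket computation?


We choose which 12 of 12 crossings get A-smoothings.
C(12, 12) = 12! / (12! * 0!)
= 1

1


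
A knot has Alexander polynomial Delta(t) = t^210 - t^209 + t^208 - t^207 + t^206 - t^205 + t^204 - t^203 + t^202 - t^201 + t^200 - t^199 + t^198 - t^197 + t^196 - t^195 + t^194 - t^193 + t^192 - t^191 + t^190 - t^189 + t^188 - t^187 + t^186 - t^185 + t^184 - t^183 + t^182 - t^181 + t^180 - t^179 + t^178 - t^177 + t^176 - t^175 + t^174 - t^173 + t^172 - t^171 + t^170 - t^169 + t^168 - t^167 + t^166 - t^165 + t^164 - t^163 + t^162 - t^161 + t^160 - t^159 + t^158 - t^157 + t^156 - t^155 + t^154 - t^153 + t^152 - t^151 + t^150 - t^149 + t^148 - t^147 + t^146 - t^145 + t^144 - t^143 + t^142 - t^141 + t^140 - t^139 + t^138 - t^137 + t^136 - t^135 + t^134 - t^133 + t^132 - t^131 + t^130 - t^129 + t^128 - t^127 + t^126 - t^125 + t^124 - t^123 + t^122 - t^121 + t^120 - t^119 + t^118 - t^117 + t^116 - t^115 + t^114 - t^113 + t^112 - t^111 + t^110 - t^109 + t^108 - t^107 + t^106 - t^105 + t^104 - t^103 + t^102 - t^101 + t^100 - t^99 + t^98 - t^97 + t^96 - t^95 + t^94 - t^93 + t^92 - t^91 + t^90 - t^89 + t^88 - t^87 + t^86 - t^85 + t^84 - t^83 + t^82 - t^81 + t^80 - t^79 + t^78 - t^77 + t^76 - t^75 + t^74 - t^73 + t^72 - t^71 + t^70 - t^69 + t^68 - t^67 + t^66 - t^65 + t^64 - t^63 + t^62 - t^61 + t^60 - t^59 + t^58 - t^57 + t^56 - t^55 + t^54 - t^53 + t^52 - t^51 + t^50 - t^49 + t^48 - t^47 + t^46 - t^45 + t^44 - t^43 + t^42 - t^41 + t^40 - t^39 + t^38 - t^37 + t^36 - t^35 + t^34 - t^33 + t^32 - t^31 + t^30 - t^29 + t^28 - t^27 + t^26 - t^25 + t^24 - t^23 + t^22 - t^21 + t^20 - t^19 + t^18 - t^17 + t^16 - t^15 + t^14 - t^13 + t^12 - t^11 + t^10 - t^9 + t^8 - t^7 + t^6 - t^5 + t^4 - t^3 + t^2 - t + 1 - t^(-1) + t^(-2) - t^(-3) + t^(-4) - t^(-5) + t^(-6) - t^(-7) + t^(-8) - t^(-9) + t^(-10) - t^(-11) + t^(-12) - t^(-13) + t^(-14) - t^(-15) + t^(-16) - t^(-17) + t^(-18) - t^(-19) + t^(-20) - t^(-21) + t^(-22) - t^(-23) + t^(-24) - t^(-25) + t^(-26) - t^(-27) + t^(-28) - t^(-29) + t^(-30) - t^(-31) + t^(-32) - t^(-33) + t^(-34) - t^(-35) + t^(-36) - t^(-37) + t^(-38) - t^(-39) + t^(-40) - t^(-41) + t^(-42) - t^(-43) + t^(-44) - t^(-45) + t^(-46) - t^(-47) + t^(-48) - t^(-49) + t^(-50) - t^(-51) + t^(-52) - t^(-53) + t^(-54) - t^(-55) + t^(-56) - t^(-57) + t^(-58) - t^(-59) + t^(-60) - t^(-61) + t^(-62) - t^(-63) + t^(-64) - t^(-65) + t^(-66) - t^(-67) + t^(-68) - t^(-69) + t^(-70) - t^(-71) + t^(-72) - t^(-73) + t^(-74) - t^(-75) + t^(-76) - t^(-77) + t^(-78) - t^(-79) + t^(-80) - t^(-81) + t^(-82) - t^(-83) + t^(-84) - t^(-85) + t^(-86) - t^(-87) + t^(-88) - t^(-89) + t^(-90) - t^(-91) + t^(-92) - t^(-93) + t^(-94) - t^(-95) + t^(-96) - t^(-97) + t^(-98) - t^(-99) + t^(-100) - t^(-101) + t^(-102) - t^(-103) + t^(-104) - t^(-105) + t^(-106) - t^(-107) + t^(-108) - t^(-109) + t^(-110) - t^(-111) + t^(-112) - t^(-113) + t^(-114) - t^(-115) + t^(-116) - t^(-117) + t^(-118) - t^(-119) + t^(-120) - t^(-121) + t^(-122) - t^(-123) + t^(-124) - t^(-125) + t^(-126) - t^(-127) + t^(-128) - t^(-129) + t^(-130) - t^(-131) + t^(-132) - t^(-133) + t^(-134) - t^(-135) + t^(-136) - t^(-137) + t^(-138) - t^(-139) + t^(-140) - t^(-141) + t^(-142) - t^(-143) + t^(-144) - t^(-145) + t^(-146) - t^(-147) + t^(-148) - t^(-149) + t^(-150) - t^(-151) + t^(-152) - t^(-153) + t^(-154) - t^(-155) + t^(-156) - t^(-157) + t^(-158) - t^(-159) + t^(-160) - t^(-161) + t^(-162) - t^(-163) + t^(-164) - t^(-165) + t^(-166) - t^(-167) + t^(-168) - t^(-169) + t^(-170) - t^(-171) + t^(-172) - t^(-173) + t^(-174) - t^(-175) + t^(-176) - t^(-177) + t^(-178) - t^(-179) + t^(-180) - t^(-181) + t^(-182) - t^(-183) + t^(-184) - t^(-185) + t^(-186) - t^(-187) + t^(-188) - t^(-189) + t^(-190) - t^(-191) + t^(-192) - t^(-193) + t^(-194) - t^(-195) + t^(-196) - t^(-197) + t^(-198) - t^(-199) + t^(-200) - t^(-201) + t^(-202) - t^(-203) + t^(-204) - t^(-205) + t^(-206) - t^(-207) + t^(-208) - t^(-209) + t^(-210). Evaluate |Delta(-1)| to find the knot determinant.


Step 1: The polynomial has 421 terms with alternating signs, exponents from 210 down to -210.
Step 2: Substitute t = -1. The i-th term has coefficient (-1)^i and exponent (m-i),
  so its value is (-1)^i * (-1)^(m-i) = (-1)^m = 1 for every i.
Step 3: All 421 terms equal 1, so Delta(-1) = 421 * (1) = 421
Step 4: |Delta(-1)| = 421

421


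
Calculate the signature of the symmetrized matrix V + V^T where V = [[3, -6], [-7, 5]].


Step 1: V + V^T = [[6, -13], [-13, 10]]
Step 2: trace = 16, det = -109
Step 3: Discriminant = 16^2 - 4*(-109) = 692
Step 4: Eigenvalues: 21.1529, -5.15295
Step 5: Signature = (# positive eigenvalues) - (# negative eigenvalues) = 0

0


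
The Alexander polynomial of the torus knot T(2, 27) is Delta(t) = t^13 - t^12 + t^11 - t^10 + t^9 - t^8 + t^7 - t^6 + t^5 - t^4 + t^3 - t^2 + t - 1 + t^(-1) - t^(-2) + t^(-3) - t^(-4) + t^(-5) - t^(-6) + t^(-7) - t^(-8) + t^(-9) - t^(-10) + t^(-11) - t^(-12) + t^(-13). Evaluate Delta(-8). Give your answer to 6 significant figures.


Substituting t = -8 into Delta(t) = t^13 - t^12 + t^11 - t^10 + t^9 - t^8 + t^7 - t^6 + t^5 - t^4 + t^3 - t^2 + t - 1 + t^(-1) - t^(-2) + t^(-3) - t^(-4) + t^(-5) - t^(-6) + t^(-7) - t^(-8) + t^(-9) - t^(-10) + t^(-11) - t^(-12) + t^(-13):
Term values: (-549755813888) + (-68719476736) + (-8589934592) + (-1073741824) + (-134217728) + (-16777216) + (-2097152) + (-262144) + (-32768) + (-4096) + (-512) + (-64) + (-8) + (-1) + (-0.125) + (-0.015625) + (-0.00195312) + (-0.000244141) + (-3.05176e-05) + (-3.8147e-06) + (-4.76837e-07) + (-5.96046e-08) + (-7.45058e-09) + (-9.31323e-10) + (-1.16415e-10) + (-1.45519e-11) + (-1.81899e-12)
Sum = -6.282923587e+11
Rounded to 6 significant figures: -6.28292e+11

-6.28292e+11
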